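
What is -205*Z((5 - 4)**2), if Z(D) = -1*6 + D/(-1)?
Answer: 1435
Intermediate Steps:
Z(D) = -6 - D (Z(D) = -6 + D*(-1) = -6 - D)
-205*Z((5 - 4)**2) = -205*(-6 - (5 - 4)**2) = -205*(-6 - 1*1**2) = -205*(-6 - 1*1) = -205*(-6 - 1) = -205*(-7) = 1435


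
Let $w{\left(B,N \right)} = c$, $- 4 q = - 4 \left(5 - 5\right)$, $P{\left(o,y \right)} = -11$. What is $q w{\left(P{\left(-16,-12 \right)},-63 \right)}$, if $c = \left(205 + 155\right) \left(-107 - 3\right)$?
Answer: $0$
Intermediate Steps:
$q = 0$ ($q = - \frac{\left(-4\right) \left(5 - 5\right)}{4} = - \frac{\left(-4\right) 0}{4} = \left(- \frac{1}{4}\right) 0 = 0$)
$c = -39600$ ($c = 360 \left(-110\right) = -39600$)
$w{\left(B,N \right)} = -39600$
$q w{\left(P{\left(-16,-12 \right)},-63 \right)} = 0 \left(-39600\right) = 0$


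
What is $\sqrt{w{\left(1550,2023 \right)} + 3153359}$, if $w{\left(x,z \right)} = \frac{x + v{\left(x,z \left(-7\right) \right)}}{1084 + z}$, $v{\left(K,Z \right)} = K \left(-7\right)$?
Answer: $\frac{\sqrt{30440761390091}}{3107} \approx 1775.8$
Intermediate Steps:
$v{\left(K,Z \right)} = - 7 K$
$w{\left(x,z \right)} = - \frac{6 x}{1084 + z}$ ($w{\left(x,z \right)} = \frac{x - 7 x}{1084 + z} = \frac{\left(-6\right) x}{1084 + z} = - \frac{6 x}{1084 + z}$)
$\sqrt{w{\left(1550,2023 \right)} + 3153359} = \sqrt{\left(-6\right) 1550 \frac{1}{1084 + 2023} + 3153359} = \sqrt{\left(-6\right) 1550 \cdot \frac{1}{3107} + 3153359} = \sqrt{- \frac{9300}{3107} + 3153359} = \sqrt{\frac{9797477113}{3107}} = \frac{\sqrt{30440761390091}}{3107}$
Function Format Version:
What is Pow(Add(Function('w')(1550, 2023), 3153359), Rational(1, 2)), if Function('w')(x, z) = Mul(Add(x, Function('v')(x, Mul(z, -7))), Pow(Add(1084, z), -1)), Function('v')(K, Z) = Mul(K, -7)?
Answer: Mul(Rational(1, 3107), Pow(30440761390091, Rational(1, 2))) ≈ 1775.8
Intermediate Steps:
Function('v')(K, Z) = Mul(-7, K)
Function('w')(x, z) = Mul(-6, x, Pow(Add(1084, z), -1)) (Function('w')(x, z) = Mul(Add(x, Mul(-7, x)), Pow(Add(1084, z), -1)) = Mul(Mul(-6, x), Pow(Add(1084, z), -1)) = Mul(-6, x, Pow(Add(1084, z), -1)))
Pow(Add(Function('w')(1550, 2023), 3153359), Rational(1, 2)) = Pow(Add(Mul(-6, 1550, Pow(Add(1084, 2023), -1)), 3153359), Rational(1, 2)) = Pow(Add(Mul(-6, 1550, Pow(3107, -1)), 3153359), Rational(1, 2)) = Pow(Add(Mul(-6, 1550, Rational(1, 3107)), 3153359), Rational(1, 2)) = Pow(Add(Rational(-9300, 3107), 3153359), Rational(1, 2)) = Pow(Rational(9797477113, 3107), Rational(1, 2)) = Mul(Rational(1, 3107), Pow(30440761390091, Rational(1, 2)))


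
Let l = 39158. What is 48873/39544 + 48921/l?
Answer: 1924150479/774231976 ≈ 2.4852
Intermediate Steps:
48873/39544 + 48921/l = 48873/39544 + 48921/39158 = 1924150479/774231976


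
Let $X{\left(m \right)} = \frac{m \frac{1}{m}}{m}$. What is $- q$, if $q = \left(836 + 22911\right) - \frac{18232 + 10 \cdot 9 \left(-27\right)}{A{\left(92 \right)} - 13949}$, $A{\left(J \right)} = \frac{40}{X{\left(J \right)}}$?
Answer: $- \frac{243873745}{10269} \approx -23749.0$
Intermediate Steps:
$X{\left(m \right)} = \frac{1}{m}$ ($X{\left(m \right)} = 1 \frac{1}{m} = \frac{1}{m}$)
$A{\left(J \right)} = 40 J$ ($A{\left(J \right)} = \frac{40}{\frac{1}{J}} = 40 J$)
$q = \frac{243873745}{10269}$ ($q = \left(836 + 22911\right) - \frac{18232 + 10 \cdot 9 \left(-27\right)}{40 \cdot 92 - 13949} = 23747 - \frac{18232 + 90 \left(-27\right)}{3680 - 13949} = 23747 - \frac{18232 - 2430}{-10269} = 23747 - 15802 \left(- \frac{1}{10269}\right) = 23747 - - \frac{15802}{10269} = 23747 + \frac{15802}{10269} = \frac{243873745}{10269} \approx 23749.0$)
$- q = \left(-1\right) \frac{243873745}{10269} = - \frac{243873745}{10269}$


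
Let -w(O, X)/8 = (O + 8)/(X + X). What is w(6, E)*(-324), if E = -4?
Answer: -4536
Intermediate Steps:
w(O, X) = -4*(8 + O)/X (w(O, X) = -8*(O + 8)/(X + X) = -8*(8 + O)/(2*X) = -8*(8 + O)*1/(2*X) = -4*(8 + O)/X)
w(6, E)*(-324) = (4*(-8 - 1*6)/(-4))*(-324) = (4*(-1/4)*(-8 - 6))*(-324) = (4*(-1/4)*(-14))*(-324) = 14*(-324) = -4536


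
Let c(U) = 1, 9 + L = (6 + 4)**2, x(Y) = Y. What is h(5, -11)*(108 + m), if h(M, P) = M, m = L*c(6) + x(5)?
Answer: 1020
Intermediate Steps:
L = 91 (L = -9 + (6 + 4)**2 = -9 + 10**2 = -9 + 100 = 91)
m = 96 (m = 91*1 + 5 = 91 + 5 = 96)
h(5, -11)*(108 + m) = 5*(108 + 96) = 5*204 = 1020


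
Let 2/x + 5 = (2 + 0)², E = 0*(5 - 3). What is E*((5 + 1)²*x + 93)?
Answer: 0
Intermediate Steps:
E = 0 (E = 0*2 = 0)
x = -2 (x = 2/(-5 + (2 + 0)²) = 2/(-5 + 2²) = 2/(-5 + 4) = 2/(-1) = 2*(-1) = -2)
E*((5 + 1)²*x + 93) = 0*((5 + 1)²*(-2) + 93) = 0*(6²*(-2) + 93) = 0*(36*(-2) + 93) = 0*(-72 + 93) = 0*21 = 0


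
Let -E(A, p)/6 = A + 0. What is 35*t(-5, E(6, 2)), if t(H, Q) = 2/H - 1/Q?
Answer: -469/36 ≈ -13.028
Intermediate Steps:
E(A, p) = -6*A (E(A, p) = -6*(A + 0) = -6*A)
t(H, Q) = -1/Q + 2/H
35*t(-5, E(6, 2)) = 35*(-1/((-6*6)) + 2/(-5)) = 35*(-1/(-36) + 2*(-1/5)) = 35*(-1*(-1/36) - 2/5) = 35*(1/36 - 2/5) = 35*(-67/180) = -469/36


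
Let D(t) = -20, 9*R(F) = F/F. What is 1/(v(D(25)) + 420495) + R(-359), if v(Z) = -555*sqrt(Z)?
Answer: 1309822148/11788147035 + 74*I*sqrt(5)/11788147035 ≈ 0.11111 + 1.4037e-8*I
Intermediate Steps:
R(F) = 1/9 (R(F) = (F/F)/9 = (1/9)*1 = 1/9)
1/(v(D(25)) + 420495) + R(-359) = 1/(-1110*I*sqrt(5) + 420495) + 1/9 = 1/(420495 - 1110*I*sqrt(5)) + 1/9 = 1/9 + 1/(420495 - 1110*I*sqrt(5))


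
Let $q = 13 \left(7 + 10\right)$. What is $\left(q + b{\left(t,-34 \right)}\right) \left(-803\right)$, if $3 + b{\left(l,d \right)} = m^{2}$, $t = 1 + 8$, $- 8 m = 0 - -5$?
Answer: $- \frac{11223531}{64} \approx -1.7537 \cdot 10^{5}$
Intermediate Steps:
$m = - \frac{5}{8}$ ($m = - \frac{0 - -5}{8} = - \frac{0 + 5}{8} = \left(- \frac{1}{8}\right) 5 = - \frac{5}{8} \approx -0.625$)
$q = 221$ ($q = 13 \cdot 17 = 221$)
$t = 9$
$b{\left(l,d \right)} = - \frac{167}{64}$ ($b{\left(l,d \right)} = -3 + \left(- \frac{5}{8}\right)^{2} = -3 + \frac{25}{64} = - \frac{167}{64}$)
$\left(q + b{\left(t,-34 \right)}\right) \left(-803\right) = \left(221 - \frac{167}{64}\right) \left(-803\right) = \frac{13977}{64} \left(-803\right) = - \frac{11223531}{64}$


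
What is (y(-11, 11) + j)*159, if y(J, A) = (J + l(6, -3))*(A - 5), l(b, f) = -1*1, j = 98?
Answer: 4134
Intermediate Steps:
l(b, f) = -1
y(J, A) = (-1 + J)*(-5 + A) (y(J, A) = (J - 1)*(A - 5) = (-1 + J)*(-5 + A))
(y(-11, 11) + j)*159 = ((5 - 1*11 - 5*(-11) + 11*(-11)) + 98)*159 = ((5 - 11 + 55 - 121) + 98)*159 = (-72 + 98)*159 = 26*159 = 4134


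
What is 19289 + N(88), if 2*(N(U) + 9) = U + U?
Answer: 19368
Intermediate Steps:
N(U) = -9 + U (N(U) = -9 + (U + U)/2 = -9 + (2*U)/2 = -9 + U)
19289 + N(88) = 19289 + (-9 + 88) = 19289 + 79 = 19368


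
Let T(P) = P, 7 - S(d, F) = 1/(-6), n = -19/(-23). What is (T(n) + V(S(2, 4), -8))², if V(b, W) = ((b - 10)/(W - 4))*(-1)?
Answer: 954529/2742336 ≈ 0.34807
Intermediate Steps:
n = 19/23 (n = -19*(-1/23) = 19/23 ≈ 0.82609)
S(d, F) = 43/6 (S(d, F) = 7 - 1/(-6) = 7 - 1*(-⅙) = 7 + ⅙ = 43/6)
V(b, W) = -(-10 + b)/(-4 + W) (V(b, W) = ((-10 + b)/(-4 + W))*(-1) = -(-10 + b)/(-4 + W))
(T(n) + V(S(2, 4), -8))² = (19/23 + (10 - 1*43/6)/(-4 - 8))² = (19/23 + (10 - 43/6)/(-12))² = (19/23 - 1/12*17/6)² = (19/23 - 17/72)² = (977/1656)² = 954529/2742336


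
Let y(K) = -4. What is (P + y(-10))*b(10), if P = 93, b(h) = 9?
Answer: 801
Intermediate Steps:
(P + y(-10))*b(10) = (93 - 4)*9 = 89*9 = 801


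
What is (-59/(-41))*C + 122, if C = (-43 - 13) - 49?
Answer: -1193/41 ≈ -29.098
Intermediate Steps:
C = -105 (C = -56 - 49 = -105)
(-59/(-41))*C + 122 = -59/(-41)*(-105) + 122 = -59*(-1/41)*(-105) + 122 = (59/41)*(-105) + 122 = -6195/41 + 122 = -1193/41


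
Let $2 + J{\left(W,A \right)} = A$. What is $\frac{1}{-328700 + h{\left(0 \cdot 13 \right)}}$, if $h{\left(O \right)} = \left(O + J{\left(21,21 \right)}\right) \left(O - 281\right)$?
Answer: $- \frac{1}{334039} \approx -2.9937 \cdot 10^{-6}$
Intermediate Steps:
$J{\left(W,A \right)} = -2 + A$
$h{\left(O \right)} = \left(-281 + O\right) \left(19 + O\right)$ ($h{\left(O \right)} = \left(O + \left(-2 + 21\right)\right) \left(O - 281\right) = \left(O + 19\right) \left(-281 + O\right) = \left(19 + O\right) \left(-281 + O\right) = \left(-281 + O\right) \left(19 + O\right)$)
$\frac{1}{-328700 + h{\left(0 \cdot 13 \right)}} = \frac{1}{-328700 - \left(5339 + 0 + 262 \cdot 0 \cdot 13\right)} = \frac{1}{-328700 - \left(5339 - 0^{2}\right)} = \frac{1}{-328700 + \left(-5339 + 0 + 0\right)} = \frac{1}{-328700 - 5339} = \frac{1}{-334039} = - \frac{1}{334039}$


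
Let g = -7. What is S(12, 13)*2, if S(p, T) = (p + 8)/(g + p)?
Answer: 8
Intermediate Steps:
S(p, T) = (8 + p)/(-7 + p) (S(p, T) = (p + 8)/(-7 + p) = (8 + p)/(-7 + p))
S(12, 13)*2 = ((8 + 12)/(-7 + 12))*2 = (20/5)*2 = ((1/5)*20)*2 = 4*2 = 8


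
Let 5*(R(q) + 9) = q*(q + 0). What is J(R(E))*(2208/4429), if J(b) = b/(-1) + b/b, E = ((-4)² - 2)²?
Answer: -84712128/22145 ≈ -3825.3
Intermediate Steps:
E = 196 (E = (16 - 2)² = 14² = 196)
R(q) = -9 + q²/5 (R(q) = -9 + (q*(q + 0))/5 = -9 + (q*q)/5 = -9 + q²/5)
J(b) = 1 - b (J(b) = b*(-1) + 1 = -b + 1 = 1 - b)
J(R(E))*(2208/4429) = (1 - (-9 + (⅕)*196²))*(2208/4429) = (1 - (-9 + (⅕)*38416))*(2208*(1/4429)) = (1 - (-9 + 38416/5))*(2208/4429) = (1 - 1*38371/5)*(2208/4429) = (1 - 38371/5)*(2208/4429) = -38366/5*2208/4429 = -84712128/22145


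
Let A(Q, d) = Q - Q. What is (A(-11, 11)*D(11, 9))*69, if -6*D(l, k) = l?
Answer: 0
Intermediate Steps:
A(Q, d) = 0
D(l, k) = -l/6
(A(-11, 11)*D(11, 9))*69 = (0*(-1/6*11))*69 = (0*(-11/6))*69 = 0*69 = 0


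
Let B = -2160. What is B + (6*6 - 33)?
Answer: -2157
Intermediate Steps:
B + (6*6 - 33) = -2160 + (6*6 - 33) = -2160 + (36 - 33) = -2160 + 3 = -2157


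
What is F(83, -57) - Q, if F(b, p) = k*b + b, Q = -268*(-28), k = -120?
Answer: -17381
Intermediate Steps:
Q = 7504
F(b, p) = -119*b (F(b, p) = -120*b + b = -119*b)
F(83, -57) - Q = -119*83 - 1*7504 = -9877 - 7504 = -17381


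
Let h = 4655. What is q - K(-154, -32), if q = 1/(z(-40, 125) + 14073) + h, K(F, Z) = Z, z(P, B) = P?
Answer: 65772672/14033 ≈ 4687.0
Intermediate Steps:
q = 65323616/14033 (q = 1/(-40 + 14073) + 4655 = 1/14033 + 4655 = 65323616/14033 ≈ 4655.0)
q - K(-154, -32) = 65323616/14033 - 1*(-32) = 65323616/14033 + 32 = 65772672/14033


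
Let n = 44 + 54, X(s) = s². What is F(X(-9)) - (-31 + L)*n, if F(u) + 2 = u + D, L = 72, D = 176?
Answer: -3763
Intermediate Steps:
n = 98
F(u) = 174 + u (F(u) = -2 + (u + 176) = -2 + (176 + u) = 174 + u)
F(X(-9)) - (-31 + L)*n = (174 + (-9)²) - (-31 + 72)*98 = (174 + 81) - 41*98 = 255 - 1*4018 = 255 - 4018 = -3763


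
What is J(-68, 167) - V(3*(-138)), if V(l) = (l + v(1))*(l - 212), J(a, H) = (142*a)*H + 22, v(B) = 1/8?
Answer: -7486463/4 ≈ -1.8716e+6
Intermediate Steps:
v(B) = ⅛
J(a, H) = 22 + 142*H*a (J(a, H) = 142*H*a + 22 = 22 + 142*H*a)
V(l) = (-212 + l)*(⅛ + l) (V(l) = (l + ⅛)*(l - 212) = (⅛ + l)*(-212 + l) = (-212 + l)*(⅛ + l))
J(-68, 167) - V(3*(-138)) = (22 + 142*167*(-68)) - (-53/2 + (3*(-138))² - 5085*(-138)/8) = (22 - 1612552) - (-53/2 + (-414)² - 1695/8*(-414)) = -1612530 - (-53/2 + 171396 + 350865/4) = -1612530 - 1*1036343/4 = -1612530 - 1036343/4 = -7486463/4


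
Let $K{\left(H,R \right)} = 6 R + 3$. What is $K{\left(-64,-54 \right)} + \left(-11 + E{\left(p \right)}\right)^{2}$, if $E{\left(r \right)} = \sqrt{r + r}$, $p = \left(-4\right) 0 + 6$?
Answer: $-188 - 44 \sqrt{3} \approx -264.21$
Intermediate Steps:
$p = 6$ ($p = 0 + 6 = 6$)
$E{\left(r \right)} = \sqrt{2} \sqrt{r}$ ($E{\left(r \right)} = \sqrt{2 r} = \sqrt{2} \sqrt{r}$)
$K{\left(H,R \right)} = 3 + 6 R$
$K{\left(-64,-54 \right)} + \left(-11 + E{\left(p \right)}\right)^{2} = \left(3 + 6 \left(-54\right)\right) + \left(-11 + \sqrt{2} \sqrt{6}\right)^{2} = \left(3 - 324\right) + \left(-11 + 2 \sqrt{3}\right)^{2} = -321 + \left(-11 + 2 \sqrt{3}\right)^{2}$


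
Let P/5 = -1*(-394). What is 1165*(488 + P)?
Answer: 2863570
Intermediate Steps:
P = 1970 (P = 5*(-1*(-394)) = 5*394 = 1970)
1165*(488 + P) = 1165*(488 + 1970) = 1165*2458 = 2863570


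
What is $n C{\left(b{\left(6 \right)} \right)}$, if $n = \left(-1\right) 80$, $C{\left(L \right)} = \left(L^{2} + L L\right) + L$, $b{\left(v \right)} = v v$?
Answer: $-210240$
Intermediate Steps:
$b{\left(v \right)} = v^{2}$
$C{\left(L \right)} = L + 2 L^{2}$ ($C{\left(L \right)} = \left(L^{2} + L^{2}\right) + L = 2 L^{2} + L = L + 2 L^{2}$)
$n = -80$
$n C{\left(b{\left(6 \right)} \right)} = - 80 \cdot 6^{2} \left(1 + 2 \cdot 6^{2}\right) = - 80 \cdot 36 \left(1 + 2 \cdot 36\right) = - 80 \cdot 36 \left(1 + 72\right) = - 80 \cdot 36 \cdot 73 = \left(-80\right) 2628 = -210240$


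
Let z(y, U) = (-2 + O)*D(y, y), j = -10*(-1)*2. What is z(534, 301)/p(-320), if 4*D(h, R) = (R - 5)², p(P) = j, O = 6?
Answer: 279841/20 ≈ 13992.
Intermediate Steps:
j = 20 (j = 10*2 = 20)
p(P) = 20
D(h, R) = (-5 + R)²/4 (D(h, R) = (R - 5)²/4 = (-5 + R)²/4)
z(y, U) = (-5 + y)² (z(y, U) = (-2 + 6)*((-5 + y)²/4) = 4*((-5 + y)²/4) = (-5 + y)²)
z(534, 301)/p(-320) = (-5 + 534)²/20 = 529²*(1/20) = 279841*(1/20) = 279841/20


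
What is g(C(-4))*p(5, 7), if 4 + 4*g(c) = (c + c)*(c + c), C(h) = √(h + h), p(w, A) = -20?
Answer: 180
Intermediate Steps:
C(h) = √2*√h (C(h) = √(2*h) = √2*√h)
g(c) = -1 + c² (g(c) = -1 + ((c + c)*(c + c))/4 = -1 + ((2*c)*(2*c))/4 = -1 + (4*c²)/4 = -1 + c²)
g(C(-4))*p(5, 7) = (-1 + (√2*√(-4))²)*(-20) = (-1 + (√2*(2*I))²)*(-20) = (-1 + (2*I*√2)²)*(-20) = (-1 - 8)*(-20) = -9*(-20) = 180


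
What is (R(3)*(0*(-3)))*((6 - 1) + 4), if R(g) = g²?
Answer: 0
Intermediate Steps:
(R(3)*(0*(-3)))*((6 - 1) + 4) = (3²*(0*(-3)))*((6 - 1) + 4) = (9*0)*(5 + 4) = 0*9 = 0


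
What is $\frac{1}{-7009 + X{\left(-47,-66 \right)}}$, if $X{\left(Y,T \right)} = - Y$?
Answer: $- \frac{1}{6962} \approx -0.00014364$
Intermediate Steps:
$\frac{1}{-7009 + X{\left(-47,-66 \right)}} = \frac{1}{-7009 - -47} = \frac{1}{-7009 + 47} = \frac{1}{-6962} = - \frac{1}{6962}$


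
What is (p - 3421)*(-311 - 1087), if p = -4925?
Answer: 11667708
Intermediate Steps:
(p - 3421)*(-311 - 1087) = (-4925 - 3421)*(-311 - 1087) = -8346*(-1398) = 11667708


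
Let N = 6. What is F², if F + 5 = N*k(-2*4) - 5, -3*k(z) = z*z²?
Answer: 1028196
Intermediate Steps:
k(z) = -z³/3 (k(z) = -z*z²/3 = -z³/3)
F = 1014 (F = -5 + (6*(-(-2*4)³/3) - 5) = -5 + (6*(-⅓*(-8)³) - 5) = -5 + (6*(-⅓*(-512)) - 5) = -5 + (6*(512/3) - 5) = -5 + (1024 - 5) = -5 + 1019 = 1014)
F² = 1014² = 1028196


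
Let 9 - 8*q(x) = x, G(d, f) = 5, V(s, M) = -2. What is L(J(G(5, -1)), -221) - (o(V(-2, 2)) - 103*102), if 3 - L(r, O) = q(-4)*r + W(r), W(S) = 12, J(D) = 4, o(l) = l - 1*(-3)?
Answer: 20979/2 ≈ 10490.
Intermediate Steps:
o(l) = 3 + l (o(l) = l + 3 = 3 + l)
q(x) = 9/8 - x/8
L(r, O) = -9 - 13*r/8 (L(r, O) = 3 - ((9/8 - ⅛*(-4))*r + 12) = 3 - ((9/8 + ½)*r + 12) = 3 - (13*r/8 + 12) = 3 - (12 + 13*r/8) = 3 + (-12 - 13*r/8) = -9 - 13*r/8)
L(J(G(5, -1)), -221) - (o(V(-2, 2)) - 103*102) = (-9 - 13/8*4) - ((3 - 2) - 103*102) = (-9 - 13/2) - (1 - 10506) = -31/2 - 1*(-10505) = -31/2 + 10505 = 20979/2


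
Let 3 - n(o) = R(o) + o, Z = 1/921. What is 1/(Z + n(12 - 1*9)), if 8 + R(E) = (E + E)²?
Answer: -921/25787 ≈ -0.035716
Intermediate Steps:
R(E) = -8 + 4*E² (R(E) = -8 + (E + E)² = -8 + (2*E)² = -8 + 4*E²)
Z = 1/921 ≈ 0.0010858
n(o) = 11 - o - 4*o² (n(o) = 3 - ((-8 + 4*o²) + o) = 3 - (-8 + o + 4*o²) = 3 + (8 - o - 4*o²) = 11 - o - 4*o²)
1/(Z + n(12 - 1*9)) = 1/(1/921 + (11 - (12 - 1*9) - 4*(12 - 1*9)²)) = 1/(1/921 + (11 - (12 - 9) - 4*(12 - 9)²)) = 1/(1/921 + (11 - 1*3 - 4*3²)) = 1/(1/921 + (11 - 3 - 4*9)) = 1/(1/921 + (11 - 3 - 36)) = 1/(1/921 - 28) = 1/(-25787/921) = -921/25787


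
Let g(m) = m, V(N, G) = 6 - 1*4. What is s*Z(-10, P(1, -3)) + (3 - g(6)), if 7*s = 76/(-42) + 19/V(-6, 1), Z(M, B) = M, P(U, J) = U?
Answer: -2056/147 ≈ -13.986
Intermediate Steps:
V(N, G) = 2 (V(N, G) = 6 - 4 = 2)
s = 323/294 (s = (76/(-42) + 19/2)/7 = (76*(-1/42) + 19*(½))/7 = (-38/21 + 19/2)/7 = (⅐)*(323/42) = 323/294 ≈ 1.0986)
s*Z(-10, P(1, -3)) + (3 - g(6)) = (323/294)*(-10) + (3 - 1*6) = -1615/147 + (3 - 6) = -1615/147 - 3 = -2056/147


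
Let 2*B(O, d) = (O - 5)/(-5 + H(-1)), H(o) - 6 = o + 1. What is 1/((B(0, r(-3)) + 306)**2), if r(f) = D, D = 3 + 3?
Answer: 4/368449 ≈ 1.0856e-5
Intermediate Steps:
H(o) = 7 + o (H(o) = 6 + (o + 1) = 6 + (1 + o) = 7 + o)
D = 6
r(f) = 6
B(O, d) = -5/2 + O/2 (B(O, d) = ((O - 5)/(-5 + (7 - 1)))/2 = ((-5 + O)/(-5 + 6))/2 = ((-5 + O)/1)/2 = ((-5 + O)*1)/2 = (-5 + O)/2 = -5/2 + O/2)
1/((B(0, r(-3)) + 306)**2) = 1/(((-5/2 + (1/2)*0) + 306)**2) = 1/(((-5/2 + 0) + 306)**2) = 1/((-5/2 + 306)**2) = 1/((607/2)**2) = 1/(368449/4) = 4/368449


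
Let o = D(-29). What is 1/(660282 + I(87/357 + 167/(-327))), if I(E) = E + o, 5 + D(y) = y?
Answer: 38913/25692220034 ≈ 1.5146e-6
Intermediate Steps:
D(y) = -5 + y
o = -34 (o = -5 - 29 = -34)
I(E) = -34 + E (I(E) = E - 34 = -34 + E)
1/(660282 + I(87/357 + 167/(-327))) = 1/(660282 + (-34 + (87/357 + 167/(-327)))) = 1/(660282 + (-34 + (87*(1/357) + 167*(-1/327)))) = 1/(660282 + (-34 + (29/119 - 167/327))) = 1/(660282 + (-34 - 10390/38913)) = 1/(660282 - 1333432/38913) = 1/(25692220034/38913) = 38913/25692220034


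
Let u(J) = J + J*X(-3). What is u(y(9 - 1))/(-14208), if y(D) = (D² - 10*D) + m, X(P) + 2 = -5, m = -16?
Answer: -1/74 ≈ -0.013514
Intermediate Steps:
X(P) = -7 (X(P) = -2 - 5 = -7)
y(D) = -16 + D² - 10*D (y(D) = (D² - 10*D) - 16 = -16 + D² - 10*D)
u(J) = -6*J (u(J) = J + J*(-7) = J - 7*J = -6*J)
u(y(9 - 1))/(-14208) = -6*(-16 + (9 - 1)² - 10*(9 - 1))/(-14208) = -6*(-16 + 8² - 10*8)*(-1/14208) = -6*(-16 + 64 - 80)*(-1/14208) = -6*(-32)*(-1/14208) = 192*(-1/14208) = -1/74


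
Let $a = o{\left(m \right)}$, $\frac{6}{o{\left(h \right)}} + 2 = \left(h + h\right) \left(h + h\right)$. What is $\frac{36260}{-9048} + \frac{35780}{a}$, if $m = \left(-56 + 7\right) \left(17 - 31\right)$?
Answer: $\frac{8463854577285}{754} \approx 1.1225 \cdot 10^{10}$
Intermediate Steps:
$m = 686$ ($m = \left(-49\right) \left(-14\right) = 686$)
$o{\left(h \right)} = \frac{6}{-2 + 4 h^{2}}$ ($o{\left(h \right)} = \frac{6}{-2 + \left(h + h\right) \left(h + h\right)} = \frac{6}{-2 + 2 h 2 h} = \frac{6}{-2 + 4 h^{2}}$)
$a = \frac{3}{941191}$ ($a = \frac{3}{-1 + 2 \cdot 686^{2}} = \frac{3}{-1 + 2 \cdot 470596} = \frac{3}{-1 + 941192} = \frac{3}{941191} \approx 3.1875 \cdot 10^{-6}$)
$\frac{36260}{-9048} + \frac{35780}{a} = \frac{36260}{-9048} + \frac{35780}{\frac{3}{941191}} = 36260 \left(- \frac{1}{9048}\right) + 35780 \cdot \frac{941191}{3} = - \frac{9065}{2262} + \frac{33675813980}{3} = \frac{8463854577285}{754}$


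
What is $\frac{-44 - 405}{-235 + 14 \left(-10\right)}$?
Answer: $\frac{449}{375} \approx 1.1973$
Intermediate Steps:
$\frac{-44 - 405}{-235 + 14 \left(-10\right)} = - \frac{449}{-235 - 140} = - \frac{449}{-375} = \left(-449\right) \left(- \frac{1}{375}\right) = \frac{449}{375}$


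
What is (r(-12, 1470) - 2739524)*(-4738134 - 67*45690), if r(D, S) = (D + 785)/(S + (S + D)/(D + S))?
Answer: 31430181464176284/1471 ≈ 2.1367e+13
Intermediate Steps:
r(D, S) = (785 + D)/(1 + S) (r(D, S) = (785 + D)/(S + (D + S)/(D + S)) = (785 + D)/(S + 1) = (785 + D)/(1 + S))
(r(-12, 1470) - 2739524)*(-4738134 - 67*45690) = ((785 - 12)/(1 + 1470) - 2739524)*(-4738134 - 67*45690) = (773/1471 - 2739524)*(-4738134 - 3061230) = ((1/1471)*773 - 2739524)*(-7799364) = (773/1471 - 2739524)*(-7799364) = -4029839031/1471*(-7799364) = 31430181464176284/1471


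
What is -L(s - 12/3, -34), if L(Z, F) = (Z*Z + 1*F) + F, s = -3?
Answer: 19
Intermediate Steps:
L(Z, F) = Z**2 + 2*F (L(Z, F) = (Z**2 + F) + F = (F + Z**2) + F = Z**2 + 2*F)
-L(s - 12/3, -34) = -((-3 - 12/3)**2 + 2*(-34)) = -((-3 - 12/3)**2 - 68) = -((-3 - 3*4/3)**2 - 68) = -((-3 - 4)**2 - 68) = -((-7)**2 - 68) = -(49 - 68) = -1*(-19) = 19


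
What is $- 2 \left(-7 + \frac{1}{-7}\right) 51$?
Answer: $\frac{5100}{7} \approx 728.57$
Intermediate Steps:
$- 2 \left(-7 + \frac{1}{-7}\right) 51 = - 2 \left(-7 - \frac{1}{7}\right) 51 = \left(-2\right) \left(- \frac{50}{7}\right) 51 = \frac{100}{7} \cdot 51 = \frac{5100}{7}$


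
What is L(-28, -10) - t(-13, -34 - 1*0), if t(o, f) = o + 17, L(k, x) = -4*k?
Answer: 108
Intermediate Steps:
t(o, f) = 17 + o
L(-28, -10) - t(-13, -34 - 1*0) = -4*(-28) - (17 - 13) = 112 - 1*4 = 112 - 4 = 108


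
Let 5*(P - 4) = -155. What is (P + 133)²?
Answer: 11236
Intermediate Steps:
P = -27 (P = 4 + (⅕)*(-155) = 4 - 31 = -27)
(P + 133)² = (-27 + 133)² = 106² = 11236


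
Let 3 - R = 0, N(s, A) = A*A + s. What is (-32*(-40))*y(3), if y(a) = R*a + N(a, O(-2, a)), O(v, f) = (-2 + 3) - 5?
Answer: 35840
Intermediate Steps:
O(v, f) = -4 (O(v, f) = 1 - 5 = -4)
N(s, A) = s + A² (N(s, A) = A² + s = s + A²)
R = 3 (R = 3 - 1*0 = 3 + 0 = 3)
y(a) = 16 + 4*a (y(a) = 3*a + (a + (-4)²) = 3*a + (a + 16) = 3*a + (16 + a) = 16 + 4*a)
(-32*(-40))*y(3) = (-32*(-40))*(16 + 4*3) = 1280*(16 + 12) = 1280*28 = 35840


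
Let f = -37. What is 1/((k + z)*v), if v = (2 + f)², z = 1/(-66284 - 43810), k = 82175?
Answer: 110094/11082543700025 ≈ 9.9340e-9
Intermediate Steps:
z = -1/110094 (z = 1/(-110094) = -1/110094 ≈ -9.0831e-6)
v = 1225 (v = (2 - 37)² = (-35)² = 1225)
1/((k + z)*v) = 1/((82175 - 1/110094)*1225) = (1/1225)/(9046974449/110094) = (110094/9046974449)*(1/1225) = 110094/11082543700025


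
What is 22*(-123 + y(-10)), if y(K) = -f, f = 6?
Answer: -2838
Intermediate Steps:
y(K) = -6 (y(K) = -1*6 = -6)
22*(-123 + y(-10)) = 22*(-123 - 6) = 22*(-129) = -2838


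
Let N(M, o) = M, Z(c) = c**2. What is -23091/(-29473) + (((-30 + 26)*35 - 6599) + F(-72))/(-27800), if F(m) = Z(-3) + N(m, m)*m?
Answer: 343747529/409674700 ≈ 0.83907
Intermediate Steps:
F(m) = 9 + m**2 (F(m) = (-3)**2 + m*m = 9 + m**2)
-23091/(-29473) + (((-30 + 26)*35 - 6599) + F(-72))/(-27800) = -23091/(-29473) + (((-30 + 26)*35 - 6599) + (9 + (-72)**2))/(-27800) = -23091*(-1/29473) + ((-4*35 - 6599) + (9 + 5184))*(-1/27800) = 23091/29473 + ((-140 - 6599) + 5193)*(-1/27800) = 23091/29473 + (-6739 + 5193)*(-1/27800) = 23091/29473 - 1546*(-1/27800) = 23091/29473 + 773/13900 = 343747529/409674700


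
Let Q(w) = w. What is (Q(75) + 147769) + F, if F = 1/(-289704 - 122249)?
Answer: 60904779331/411953 ≈ 1.4784e+5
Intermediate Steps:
F = -1/411953 (F = 1/(-411953) = -1/411953 ≈ -2.4275e-6)
(Q(75) + 147769) + F = (75 + 147769) - 1/411953 = 147844 - 1/411953 = 60904779331/411953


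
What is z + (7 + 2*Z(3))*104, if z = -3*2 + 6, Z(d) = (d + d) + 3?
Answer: 2600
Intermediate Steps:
Z(d) = 3 + 2*d (Z(d) = 2*d + 3 = 3 + 2*d)
z = 0 (z = -6 + 6 = 0)
z + (7 + 2*Z(3))*104 = 0 + (7 + 2*(3 + 2*3))*104 = 0 + (7 + 2*(3 + 6))*104 = 0 + (7 + 2*9)*104 = 0 + (7 + 18)*104 = 0 + 25*104 = 0 + 2600 = 2600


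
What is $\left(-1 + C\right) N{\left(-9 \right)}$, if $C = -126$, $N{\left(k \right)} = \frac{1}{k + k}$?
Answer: $\frac{127}{18} \approx 7.0556$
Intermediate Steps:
$N{\left(k \right)} = \frac{1}{2 k}$
$\left(-1 + C\right) N{\left(-9 \right)} = \left(-1 - 126\right) \frac{1}{2 \left(-9\right)} = - 127 \cdot \frac{1}{2} \left(- \frac{1}{9}\right) = \left(-127\right) \left(- \frac{1}{18}\right) = \frac{127}{18}$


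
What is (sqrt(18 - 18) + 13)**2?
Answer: 169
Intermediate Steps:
(sqrt(18 - 18) + 13)**2 = (sqrt(0) + 13)**2 = (0 + 13)**2 = 13**2 = 169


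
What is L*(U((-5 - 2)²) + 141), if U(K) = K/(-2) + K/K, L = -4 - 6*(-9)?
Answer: 5875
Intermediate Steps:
L = 50 (L = -4 + 54 = 50)
U(K) = 1 - K/2 (U(K) = K*(-½) + 1 = -K/2 + 1 = 1 - K/2)
L*(U((-5 - 2)²) + 141) = 50*((1 - (-5 - 2)²/2) + 141) = 50*((1 - ½*(-7)²) + 141) = 50*((1 - ½*49) + 141) = 50*((1 - 49/2) + 141) = 50*(-47/2 + 141) = 50*(235/2) = 5875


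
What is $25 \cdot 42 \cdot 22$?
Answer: $23100$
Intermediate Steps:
$25 \cdot 42 \cdot 22 = 1050 \cdot 22 = 23100$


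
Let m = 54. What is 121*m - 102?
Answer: 6432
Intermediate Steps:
121*m - 102 = 121*54 - 102 = 6534 - 102 = 6432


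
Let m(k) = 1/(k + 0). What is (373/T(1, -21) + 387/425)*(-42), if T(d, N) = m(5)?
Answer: -33306504/425 ≈ -78368.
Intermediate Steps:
m(k) = 1/k
T(d, N) = ⅕ (T(d, N) = 1/5 = ⅕)
(373/T(1, -21) + 387/425)*(-42) = (373/(⅕) + 387/425)*(-42) = (373*5 + 387*(1/425))*(-42) = (1865 + 387/425)*(-42) = (793012/425)*(-42) = -33306504/425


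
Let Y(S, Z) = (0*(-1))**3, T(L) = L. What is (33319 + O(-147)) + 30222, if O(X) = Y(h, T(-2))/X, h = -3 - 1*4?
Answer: 63541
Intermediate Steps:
h = -7 (h = -3 - 4 = -7)
Y(S, Z) = 0 (Y(S, Z) = 0**3 = 0)
O(X) = 0 (O(X) = 0/X = 0)
(33319 + O(-147)) + 30222 = (33319 + 0) + 30222 = 33319 + 30222 = 63541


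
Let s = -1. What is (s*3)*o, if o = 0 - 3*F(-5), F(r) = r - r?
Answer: 0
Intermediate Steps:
F(r) = 0
o = 0 (o = 0 - 3*0 = 0 + 0 = 0)
(s*3)*o = -1*3*0 = -3*0 = 0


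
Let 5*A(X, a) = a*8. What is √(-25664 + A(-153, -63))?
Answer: 2*I*√161030/5 ≈ 160.51*I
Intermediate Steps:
A(X, a) = 8*a/5 (A(X, a) = (a*8)/5 = (8*a)/5 = 8*a/5)
√(-25664 + A(-153, -63)) = √(-25664 + (8/5)*(-63)) = √(-25664 - 504/5) = √(-128824/5) = 2*I*√161030/5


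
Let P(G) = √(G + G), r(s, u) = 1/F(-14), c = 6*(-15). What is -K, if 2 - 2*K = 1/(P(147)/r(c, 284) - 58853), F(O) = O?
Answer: -6927294823/6927235970 + 49*√6/3463617985 ≈ -1.0000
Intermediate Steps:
c = -90
r(s, u) = -1/14 (r(s, u) = 1/(-14) = -1/14)
P(G) = √2*√G (P(G) = √(2*G) = √2*√G)
K = 1 - 1/(2*(-58853 - 98*√6)) (K = 1 - 1/(2*((√2*√147)/(-1/14) - 58853)) = 1 - 1/(2*((√2*(7*√3))*(-14) - 58853)) = 1 - 1/(2*((7*√6)*(-14) - 58853)) = 1 - 1/(2*(-98*√6 - 58853)) = 1 - 1/(2*(-58853 - 98*√6)) ≈ 1.0000)
-K = -(6927294823/6927235970 - 49*√6/3463617985) = -6927294823/6927235970 + 49*√6/3463617985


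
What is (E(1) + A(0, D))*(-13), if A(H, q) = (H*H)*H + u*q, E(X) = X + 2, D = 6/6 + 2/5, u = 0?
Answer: -39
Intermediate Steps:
D = 7/5 (D = 6*(⅙) + 2*(⅕) = 1 + ⅖ = 7/5 ≈ 1.4000)
E(X) = 2 + X
A(H, q) = H³ (A(H, q) = (H*H)*H + 0*q = H²*H + 0 = H³ + 0 = H³)
(E(1) + A(0, D))*(-13) = ((2 + 1) + 0³)*(-13) = (3 + 0)*(-13) = 3*(-13) = -39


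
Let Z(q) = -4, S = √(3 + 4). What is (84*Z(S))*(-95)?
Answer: 31920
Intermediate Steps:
S = √7 ≈ 2.6458
(84*Z(S))*(-95) = (84*(-4))*(-95) = -336*(-95) = 31920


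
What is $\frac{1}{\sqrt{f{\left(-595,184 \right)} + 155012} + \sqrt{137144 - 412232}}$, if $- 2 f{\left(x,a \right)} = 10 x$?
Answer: $\frac{1}{\sqrt{157987} + 4 i \sqrt{17193}} \approx 0.0009178 - 0.0012111 i$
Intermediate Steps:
$f{\left(x,a \right)} = - 5 x$ ($f{\left(x,a \right)} = - \frac{10 x}{2} = - 5 x$)
$\frac{1}{\sqrt{f{\left(-595,184 \right)} + 155012} + \sqrt{137144 - 412232}} = \frac{1}{\sqrt{\left(-5\right) \left(-595\right) + 155012} + \sqrt{137144 - 412232}} = \frac{1}{\sqrt{2975 + 155012} + \sqrt{-275088}} = \frac{1}{\sqrt{157987} + 4 i \sqrt{17193}}$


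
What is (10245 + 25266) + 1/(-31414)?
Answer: 1115542553/31414 ≈ 35511.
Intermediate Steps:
(10245 + 25266) + 1/(-31414) = 35511 - 1/31414 = 1115542553/31414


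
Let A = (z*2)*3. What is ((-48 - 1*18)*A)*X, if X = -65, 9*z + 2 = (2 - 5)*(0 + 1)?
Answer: -14300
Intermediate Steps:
z = -5/9 (z = -2/9 + ((2 - 5)*(0 + 1))/9 = -2/9 + (-3*1)/9 = -2/9 + (⅑)*(-3) = -2/9 - ⅓ = -5/9 ≈ -0.55556)
A = -10/3 (A = -5/9*2*3 = -10/9*3 = -10/3 ≈ -3.3333)
((-48 - 1*18)*A)*X = ((-48 - 1*18)*(-10/3))*(-65) = ((-48 - 18)*(-10/3))*(-65) = -66*(-10/3)*(-65) = 220*(-65) = -14300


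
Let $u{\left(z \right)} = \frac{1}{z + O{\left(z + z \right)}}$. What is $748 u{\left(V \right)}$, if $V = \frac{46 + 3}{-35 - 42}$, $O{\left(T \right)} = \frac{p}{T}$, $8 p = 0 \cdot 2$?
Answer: $- \frac{8228}{7} \approx -1175.4$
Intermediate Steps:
$p = 0$ ($p = \frac{0 \cdot 2}{8} = \frac{1}{8} \cdot 0 = 0$)
$O{\left(T \right)} = 0$ ($O{\left(T \right)} = \frac{0}{T} = 0$)
$V = - \frac{7}{11}$ ($V = \frac{49}{-77} = 49 \left(- \frac{1}{77}\right) = - \frac{7}{11} \approx -0.63636$)
$u{\left(z \right)} = \frac{1}{z}$ ($u{\left(z \right)} = \frac{1}{z + 0} = \frac{1}{z}$)
$748 u{\left(V \right)} = \frac{748}{- \frac{7}{11}} = 748 \left(- \frac{11}{7}\right) = - \frac{8228}{7}$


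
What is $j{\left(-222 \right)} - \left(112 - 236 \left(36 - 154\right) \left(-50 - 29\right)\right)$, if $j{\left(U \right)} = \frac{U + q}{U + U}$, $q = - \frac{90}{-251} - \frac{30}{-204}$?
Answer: $\frac{8335558398713}{3789096} \approx 2.1999 \cdot 10^{6}$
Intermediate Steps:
$q = \frac{4315}{8534}$ ($q = \left(-90\right) \left(- \frac{1}{251}\right) - - \frac{5}{34} = \frac{90}{251} + \frac{5}{34} = \frac{4315}{8534} \approx 0.50562$)
$j{\left(U \right)} = \frac{\frac{4315}{8534} + U}{2 U}$ ($j{\left(U \right)} = \frac{U + \frac{4315}{8534}}{U + U} = \frac{\frac{4315}{8534} + U}{2 U}$)
$j{\left(-222 \right)} - \left(112 - 236 \left(36 - 154\right) \left(-50 - 29\right)\right) = \frac{4315 + 8534 \left(-222\right)}{17068 \left(-222\right)} - \left(112 - 236 \left(36 - 154\right) \left(-50 - 29\right)\right) = \frac{1}{17068} \left(- \frac{1}{222}\right) \left(4315 - 1894548\right) - \left(112 - 236 \left(\left(-118\right) \left(-79\right)\right)\right) = \frac{1}{17068} \left(- \frac{1}{222}\right) \left(-1890233\right) + \left(-112 + 236 \cdot 9322\right) = \frac{1890233}{3789096} + \left(-112 + 2199992\right) = \frac{1890233}{3789096} + 2199880 = \frac{8335558398713}{3789096}$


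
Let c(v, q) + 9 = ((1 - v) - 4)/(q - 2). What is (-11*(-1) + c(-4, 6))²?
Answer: 81/16 ≈ 5.0625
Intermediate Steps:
c(v, q) = -9 + (-3 - v)/(-2 + q) (c(v, q) = -9 + ((1 - v) - 4)/(q - 2) = -9 + (-3 - v)/(-2 + q))
(-11*(-1) + c(-4, 6))² = (-11*(-1) + (15 - 1*(-4) - 9*6)/(-2 + 6))² = (11 + (15 + 4 - 54)/4)² = (11 + (¼)*(-35))² = (11 - 35/4)² = (9/4)² = 81/16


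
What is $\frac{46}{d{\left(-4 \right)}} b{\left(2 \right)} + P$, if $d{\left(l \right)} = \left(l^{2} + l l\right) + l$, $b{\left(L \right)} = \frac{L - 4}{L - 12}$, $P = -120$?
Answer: $- \frac{8377}{70} \approx -119.67$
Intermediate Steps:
$b{\left(L \right)} = \frac{-4 + L}{-12 + L}$
$d{\left(l \right)} = l + 2 l^{2}$ ($d{\left(l \right)} = \left(l^{2} + l^{2}\right) + l = 2 l^{2} + l = l + 2 l^{2}$)
$\frac{46}{d{\left(-4 \right)}} b{\left(2 \right)} + P = \frac{46}{\left(-4\right) \left(1 + 2 \left(-4\right)\right)} \frac{-4 + 2}{-12 + 2} - 120 = \frac{46}{\left(-4\right) \left(1 - 8\right)} \frac{1}{-10} \left(-2\right) - 120 = \frac{46}{\left(-4\right) \left(-7\right)} \left(\left(- \frac{1}{10}\right) \left(-2\right)\right) - 120 = \frac{46}{28} \cdot \frac{1}{5} - 120 = 46 \cdot \frac{1}{28} \cdot \frac{1}{5} - 120 = \frac{23}{14} \cdot \frac{1}{5} - 120 = \frac{23}{70} - 120 = - \frac{8377}{70}$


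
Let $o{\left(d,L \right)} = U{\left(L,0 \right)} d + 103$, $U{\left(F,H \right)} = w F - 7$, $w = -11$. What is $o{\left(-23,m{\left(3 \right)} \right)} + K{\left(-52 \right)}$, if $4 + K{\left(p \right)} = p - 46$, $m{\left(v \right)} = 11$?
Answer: $2945$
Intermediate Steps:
$U{\left(F,H \right)} = -7 - 11 F$ ($U{\left(F,H \right)} = - 11 F - 7 = -7 - 11 F$)
$o{\left(d,L \right)} = 103 + d \left(-7 - 11 L\right)$ ($o{\left(d,L \right)} = \left(-7 - 11 L\right) d + 103 = d \left(-7 - 11 L\right) + 103 = 103 + d \left(-7 - 11 L\right)$)
$K{\left(p \right)} = -50 + p$ ($K{\left(p \right)} = -4 + \left(p - 46\right) = -4 + \left(-46 + p\right) = -50 + p$)
$o{\left(-23,m{\left(3 \right)} \right)} + K{\left(-52 \right)} = \left(103 - - 23 \left(7 + 11 \cdot 11\right)\right) - 102 = \left(103 - - 23 \left(7 + 121\right)\right) - 102 = \left(103 - \left(-23\right) 128\right) - 102 = \left(103 + 2944\right) - 102 = 3047 - 102 = 2945$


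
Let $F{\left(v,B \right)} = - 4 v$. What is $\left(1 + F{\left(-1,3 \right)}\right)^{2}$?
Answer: $25$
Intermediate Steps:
$\left(1 + F{\left(-1,3 \right)}\right)^{2} = \left(1 - -4\right)^{2} = \left(1 + 4\right)^{2} = 5^{2} = 25$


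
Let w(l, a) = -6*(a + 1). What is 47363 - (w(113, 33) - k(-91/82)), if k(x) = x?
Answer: 3900403/82 ≈ 47566.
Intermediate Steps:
w(l, a) = -6 - 6*a (w(l, a) = -6*(1 + a) = -6 - 6*a)
47363 - (w(113, 33) - k(-91/82)) = 47363 - ((-6 - 6*33) - (-91)/82) = 47363 - ((-6 - 198) - (-91)/82) = 47363 - (-204 - 1*(-91/82)) = 47363 - (-204 + 91/82) = 47363 - 1*(-16637/82) = 47363 + 16637/82 = 3900403/82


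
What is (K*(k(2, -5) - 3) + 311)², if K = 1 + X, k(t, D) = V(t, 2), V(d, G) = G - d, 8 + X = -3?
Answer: 116281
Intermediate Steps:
X = -11 (X = -8 - 3 = -11)
k(t, D) = 2 - t
K = -10 (K = 1 - 11 = -10)
(K*(k(2, -5) - 3) + 311)² = (-10*((2 - 1*2) - 3) + 311)² = (-10*((2 - 2) - 3) + 311)² = (-10*(0 - 3) + 311)² = (-10*(-3) + 311)² = (30 + 311)² = 341² = 116281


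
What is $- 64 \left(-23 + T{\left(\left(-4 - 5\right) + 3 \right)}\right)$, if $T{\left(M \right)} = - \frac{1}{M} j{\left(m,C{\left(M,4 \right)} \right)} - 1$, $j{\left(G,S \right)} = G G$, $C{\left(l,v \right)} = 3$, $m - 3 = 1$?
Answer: $\frac{4096}{3} \approx 1365.3$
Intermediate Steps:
$m = 4$ ($m = 3 + 1 = 4$)
$j{\left(G,S \right)} = G^{2}$
$T{\left(M \right)} = -1 - \frac{16}{M}$ ($T{\left(M \right)} = - \frac{1}{M} 4^{2} - 1 = - \frac{1}{M} 16 - 1 = - \frac{16}{M} - 1 = -1 - \frac{16}{M}$)
$- 64 \left(-23 + T{\left(\left(-4 - 5\right) + 3 \right)}\right) = - 64 \left(-23 + \frac{-16 - \left(\left(-4 - 5\right) + 3\right)}{\left(-4 - 5\right) + 3}\right) = - 64 \left(-23 + \frac{-16 - \left(-9 + 3\right)}{-9 + 3}\right) = - 64 \left(-23 + \frac{-16 - -6}{-6}\right) = - 64 \left(-23 - \frac{-16 + 6}{6}\right) = - 64 \left(-23 - - \frac{5}{3}\right) = - 64 \left(-23 + \frac{5}{3}\right) = \left(-64\right) \left(- \frac{64}{3}\right) = \frac{4096}{3}$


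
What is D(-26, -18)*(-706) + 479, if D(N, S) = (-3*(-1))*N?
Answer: 55547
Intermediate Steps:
D(N, S) = 3*N
D(-26, -18)*(-706) + 479 = (3*(-26))*(-706) + 479 = -78*(-706) + 479 = 55068 + 479 = 55547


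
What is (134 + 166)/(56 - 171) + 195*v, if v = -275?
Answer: -1233435/23 ≈ -53628.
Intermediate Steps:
(134 + 166)/(56 - 171) + 195*v = (134 + 166)/(56 - 171) + 195*(-275) = 300/(-115) - 53625 = 300*(-1/115) - 53625 = -60/23 - 53625 = -1233435/23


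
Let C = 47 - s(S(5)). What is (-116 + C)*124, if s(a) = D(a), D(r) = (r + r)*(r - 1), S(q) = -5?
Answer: -15996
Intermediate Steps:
D(r) = 2*r*(-1 + r) (D(r) = (2*r)*(-1 + r) = 2*r*(-1 + r))
s(a) = 2*a*(-1 + a)
C = -13 (C = 47 - 2*(-5)*(-1 - 5) = 47 - 2*(-5)*(-6) = 47 - 1*60 = 47 - 60 = -13)
(-116 + C)*124 = (-116 - 13)*124 = -129*124 = -15996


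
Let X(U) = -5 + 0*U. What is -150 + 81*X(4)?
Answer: -555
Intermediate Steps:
X(U) = -5 (X(U) = -5 + 0 = -5)
-150 + 81*X(4) = -150 + 81*(-5) = -150 - 405 = -555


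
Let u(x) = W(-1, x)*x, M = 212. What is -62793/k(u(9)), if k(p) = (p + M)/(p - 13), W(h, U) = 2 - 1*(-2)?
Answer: -1444239/248 ≈ -5823.5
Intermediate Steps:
W(h, U) = 4 (W(h, U) = 2 + 2 = 4)
u(x) = 4*x
k(p) = (212 + p)/(-13 + p) (k(p) = (p + 212)/(p - 13) = (212 + p)/(-13 + p))
-62793/k(u(9)) = -62793*(-13 + 4*9)/(212 + 4*9) = -62793*(-13 + 36)/(212 + 36) = -62793/(248/23) = -62793/((1/23)*248) = -62793/248/23 = -62793*23/248 = -1444239/248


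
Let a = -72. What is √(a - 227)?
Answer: I*√299 ≈ 17.292*I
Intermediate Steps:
√(a - 227) = √(-72 - 227) = √(-299) = I*√299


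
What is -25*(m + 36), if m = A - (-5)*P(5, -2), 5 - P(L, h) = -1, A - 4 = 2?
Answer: -1800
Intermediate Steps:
A = 6 (A = 4 + 2 = 6)
P(L, h) = 6 (P(L, h) = 5 - 1*(-1) = 5 + 1 = 6)
m = 36 (m = 6 - (-5)*6 = 6 - 1*(-30) = 6 + 30 = 36)
-25*(m + 36) = -25*(36 + 36) = -25*72 = -1800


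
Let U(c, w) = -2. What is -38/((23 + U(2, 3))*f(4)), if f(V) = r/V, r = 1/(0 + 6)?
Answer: -304/7 ≈ -43.429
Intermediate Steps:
r = 1/6 ≈ 0.16667
f(V) = 1/(6*V)
-38/((23 + U(2, 3))*f(4)) = -38/((23 - 2)*((1/6)/4)) = -38/(21*((1/6)*(1/4))) = -38/(21*1/24) = -38*24/21 = -38*8/7 = -304/7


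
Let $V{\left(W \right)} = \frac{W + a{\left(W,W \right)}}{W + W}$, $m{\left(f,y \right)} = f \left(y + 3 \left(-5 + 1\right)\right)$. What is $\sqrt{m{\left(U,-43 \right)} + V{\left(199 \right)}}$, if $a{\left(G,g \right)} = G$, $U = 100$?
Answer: $3 i \sqrt{611} \approx 74.155 i$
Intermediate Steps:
$m{\left(f,y \right)} = f \left(-12 + y\right)$ ($m{\left(f,y \right)} = f \left(y + 3 \left(-4\right)\right) = f \left(y - 12\right) = f \left(-12 + y\right)$)
$V{\left(W \right)} = 1$ ($V{\left(W \right)} = \frac{W + W}{W + W} = \frac{2 W}{2 W} = 2 W \frac{1}{2 W} = 1$)
$\sqrt{m{\left(U,-43 \right)} + V{\left(199 \right)}} = \sqrt{100 \left(-12 - 43\right) + 1} = \sqrt{100 \left(-55\right) + 1} = \sqrt{-5500 + 1} = \sqrt{-5499} = 3 i \sqrt{611}$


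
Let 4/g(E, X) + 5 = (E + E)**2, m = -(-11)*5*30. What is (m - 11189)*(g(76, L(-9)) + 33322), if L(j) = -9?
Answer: -7342214869398/23099 ≈ -3.1786e+8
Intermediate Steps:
m = 1650 (m = -11*(-5)*30 = 55*30 = 1650)
g(E, X) = 4/(-5 + 4*E**2) (g(E, X) = 4/(-5 + (E + E)**2) = 4/(-5 + (2*E)**2) = 4/(-5 + 4*E**2))
(m - 11189)*(g(76, L(-9)) + 33322) = (1650 - 11189)*(4/(-5 + 4*76**2) + 33322) = -9539*(4/(-5 + 4*5776) + 33322) = -9539*(4/(-5 + 23104) + 33322) = -9539*(4/23099 + 33322) = -9539*769704882/23099 = -7342214869398/23099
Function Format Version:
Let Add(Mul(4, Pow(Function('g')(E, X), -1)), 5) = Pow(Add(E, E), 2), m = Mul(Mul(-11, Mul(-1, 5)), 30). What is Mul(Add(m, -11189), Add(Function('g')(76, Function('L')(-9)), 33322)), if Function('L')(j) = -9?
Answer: Rational(-7342214869398, 23099) ≈ -3.1786e+8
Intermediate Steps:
m = 1650 (m = Mul(Mul(-11, -5), 30) = Mul(55, 30) = 1650)
Function('g')(E, X) = Mul(4, Pow(Add(-5, Mul(4, Pow(E, 2))), -1)) (Function('g')(E, X) = Mul(4, Pow(Add(-5, Pow(Add(E, E), 2)), -1)) = Mul(4, Pow(Add(-5, Pow(Mul(2, E), 2)), -1)) = Mul(4, Pow(Add(-5, Mul(4, Pow(E, 2))), -1)))
Mul(Add(m, -11189), Add(Function('g')(76, Function('L')(-9)), 33322)) = Mul(Add(1650, -11189), Add(Mul(4, Pow(Add(-5, Mul(4, Pow(76, 2))), -1)), 33322)) = Mul(-9539, Add(Mul(4, Pow(Add(-5, Mul(4, 5776)), -1)), 33322)) = Mul(-9539, Add(Mul(4, Pow(Add(-5, 23104), -1)), 33322)) = Mul(-9539, Add(Mul(4, Pow(23099, -1)), 33322)) = Mul(-9539, Add(Mul(4, Rational(1, 23099)), 33322)) = Mul(-9539, Add(Rational(4, 23099), 33322)) = Mul(-9539, Rational(769704882, 23099)) = Rational(-7342214869398, 23099)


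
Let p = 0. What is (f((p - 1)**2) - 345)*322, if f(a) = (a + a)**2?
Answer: -109802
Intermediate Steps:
f(a) = 4*a**2 (f(a) = (2*a)**2 = 4*a**2)
(f((p - 1)**2) - 345)*322 = (4*((0 - 1)**2)**2 - 345)*322 = (4*((-1)**2)**2 - 345)*322 = (4*1**2 - 345)*322 = (4*1 - 345)*322 = (4 - 345)*322 = -341*322 = -109802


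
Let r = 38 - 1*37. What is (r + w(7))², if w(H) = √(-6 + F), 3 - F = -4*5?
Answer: (1 + √17)² ≈ 26.246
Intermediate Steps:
r = 1 (r = 38 - 37 = 1)
F = 23 (F = 3 - (-4)*5 = 3 - 1*(-20) = 3 + 20 = 23)
w(H) = √17 (w(H) = √(-6 + 23) = √17)
(r + w(7))² = (1 + √17)²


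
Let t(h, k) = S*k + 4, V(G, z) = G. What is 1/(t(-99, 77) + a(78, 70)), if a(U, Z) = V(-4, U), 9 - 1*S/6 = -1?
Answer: 1/4620 ≈ 0.00021645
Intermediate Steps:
S = 60 (S = 54 - 6*(-1) = 54 + 6 = 60)
t(h, k) = 4 + 60*k (t(h, k) = 60*k + 4 = 4 + 60*k)
a(U, Z) = -4
1/(t(-99, 77) + a(78, 70)) = 1/((4 + 60*77) - 4) = 1/((4 + 4620) - 4) = 1/(4624 - 4) = 1/4620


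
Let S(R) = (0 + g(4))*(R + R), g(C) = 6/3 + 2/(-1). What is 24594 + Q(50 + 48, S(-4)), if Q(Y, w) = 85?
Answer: 24679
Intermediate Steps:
g(C) = 0 (g(C) = 6*(1/3) + 2*(-1) = 2 - 2 = 0)
S(R) = 0 (S(R) = (0 + 0)*(R + R) = 0*(2*R) = 0)
24594 + Q(50 + 48, S(-4)) = 24594 + 85 = 24679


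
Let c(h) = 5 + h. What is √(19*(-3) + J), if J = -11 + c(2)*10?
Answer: √2 ≈ 1.4142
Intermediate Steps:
J = 59 (J = -11 + (5 + 2)*10 = -11 + 7*10 = -11 + 70 = 59)
√(19*(-3) + J) = √(19*(-3) + 59) = √(-57 + 59) = √2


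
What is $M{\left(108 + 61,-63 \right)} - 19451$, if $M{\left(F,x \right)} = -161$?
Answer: $-19612$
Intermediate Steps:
$M{\left(108 + 61,-63 \right)} - 19451 = -161 - 19451 = -19612$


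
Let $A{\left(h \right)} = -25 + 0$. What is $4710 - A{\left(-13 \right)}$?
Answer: $4735$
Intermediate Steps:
$A{\left(h \right)} = -25$
$4710 - A{\left(-13 \right)} = 4710 - -25 = 4710 + 25 = 4735$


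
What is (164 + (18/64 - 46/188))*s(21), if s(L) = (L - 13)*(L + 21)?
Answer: 5180931/94 ≈ 55116.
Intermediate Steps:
s(L) = (-13 + L)*(21 + L)
(164 + (18/64 - 46/188))*s(21) = (164 + (18/64 - 46/188))*(-273 + 21² + 8*21) = (164 + (18*(1/64) - 46*1/188))*(-273 + 441 + 168) = (164 + (9/32 - 23/94))*336 = (164 + 55/1504)*336 = (246711/1504)*336 = 5180931/94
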